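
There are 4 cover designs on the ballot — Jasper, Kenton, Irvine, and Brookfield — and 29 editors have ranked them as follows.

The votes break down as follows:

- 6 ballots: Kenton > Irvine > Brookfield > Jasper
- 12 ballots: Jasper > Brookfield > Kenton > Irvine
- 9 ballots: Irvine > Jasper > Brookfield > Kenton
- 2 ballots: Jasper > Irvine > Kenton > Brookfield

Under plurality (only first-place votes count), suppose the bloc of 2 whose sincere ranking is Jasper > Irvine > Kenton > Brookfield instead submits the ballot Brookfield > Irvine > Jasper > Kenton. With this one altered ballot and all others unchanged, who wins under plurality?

Jasper

First-place totals with the altered ballot: Jasper 12, Kenton 6, Irvine 9, Brookfield 2.
The winner is unchanged: still Jasper.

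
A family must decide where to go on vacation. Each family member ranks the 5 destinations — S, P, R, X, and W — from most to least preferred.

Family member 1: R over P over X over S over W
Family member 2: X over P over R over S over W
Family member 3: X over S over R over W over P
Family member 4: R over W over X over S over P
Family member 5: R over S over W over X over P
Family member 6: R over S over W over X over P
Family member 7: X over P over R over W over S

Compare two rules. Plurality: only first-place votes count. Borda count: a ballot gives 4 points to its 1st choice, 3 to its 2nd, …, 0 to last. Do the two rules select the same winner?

Plurality first-place counts: S 0, P 0, R 4, X 3, W 0 → R.
Borda totals: S 12, P 9, R 22, X 18, W 9 → R.
The two rules agree on R.

Yes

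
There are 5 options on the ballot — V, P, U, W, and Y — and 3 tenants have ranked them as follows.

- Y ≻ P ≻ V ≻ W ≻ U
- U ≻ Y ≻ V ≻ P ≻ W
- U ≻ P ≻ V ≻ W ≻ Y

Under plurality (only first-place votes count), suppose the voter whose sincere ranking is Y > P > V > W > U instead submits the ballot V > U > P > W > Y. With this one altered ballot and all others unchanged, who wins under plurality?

U

First-place totals with the altered ballot: V 1, P 0, U 2, W 0, Y 0.
The winner is unchanged: still U.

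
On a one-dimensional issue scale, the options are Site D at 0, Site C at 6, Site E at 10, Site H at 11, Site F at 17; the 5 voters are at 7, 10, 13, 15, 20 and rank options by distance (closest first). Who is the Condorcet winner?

With single-peaked preferences on a line, the Condorcet winner is the candidate closest to the median voter.
The median voter (position 13) is closest to Site H at 11.
Check: Site H vs Site C — voters closer to Site H: 4 of 5.

Site H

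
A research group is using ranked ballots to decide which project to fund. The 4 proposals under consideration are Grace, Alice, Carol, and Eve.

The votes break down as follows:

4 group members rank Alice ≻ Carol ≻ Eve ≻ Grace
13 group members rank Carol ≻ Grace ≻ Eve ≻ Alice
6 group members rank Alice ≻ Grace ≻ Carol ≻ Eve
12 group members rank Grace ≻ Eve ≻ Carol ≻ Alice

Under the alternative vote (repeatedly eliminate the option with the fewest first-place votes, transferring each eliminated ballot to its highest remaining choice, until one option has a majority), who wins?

Round 1: Carol 13, Grace 12, Alice 10, Eve 0. Eve has the fewest and is eliminated.
Round 2: Carol 13, Grace 12, Alice 10. Alice has the fewest and is eliminated.
Round 3: Grace 18, Carol 17. Grace has a majority.

Grace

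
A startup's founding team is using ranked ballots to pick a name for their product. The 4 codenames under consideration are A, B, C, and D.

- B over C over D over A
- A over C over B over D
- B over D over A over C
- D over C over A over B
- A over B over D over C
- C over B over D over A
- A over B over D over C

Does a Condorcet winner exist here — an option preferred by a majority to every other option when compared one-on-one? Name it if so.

There is no Condorcet winner

Head-to-head results (7 voters total):
A vs B: A wins 4–3.
A vs C: A wins 4–3.
A vs D: D wins 4–3.
B vs C: B wins 4–3.
B vs D: B wins 6–1.
C vs D: D wins 4–3.
No candidate beats all others: A beats B beats D beats A, a majority cycle.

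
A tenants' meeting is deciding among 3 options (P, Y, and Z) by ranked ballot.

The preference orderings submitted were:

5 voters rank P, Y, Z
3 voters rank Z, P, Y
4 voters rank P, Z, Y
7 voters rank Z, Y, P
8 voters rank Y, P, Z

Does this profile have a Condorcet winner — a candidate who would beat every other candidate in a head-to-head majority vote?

Head-to-head results (27 voters total):
P vs Y: Y wins 15–12.
P vs Z: P wins 17–10.
Y vs Z: Z wins 14–13.
No candidate beats all others: P beats Z beats Y beats P, a majority cycle.

No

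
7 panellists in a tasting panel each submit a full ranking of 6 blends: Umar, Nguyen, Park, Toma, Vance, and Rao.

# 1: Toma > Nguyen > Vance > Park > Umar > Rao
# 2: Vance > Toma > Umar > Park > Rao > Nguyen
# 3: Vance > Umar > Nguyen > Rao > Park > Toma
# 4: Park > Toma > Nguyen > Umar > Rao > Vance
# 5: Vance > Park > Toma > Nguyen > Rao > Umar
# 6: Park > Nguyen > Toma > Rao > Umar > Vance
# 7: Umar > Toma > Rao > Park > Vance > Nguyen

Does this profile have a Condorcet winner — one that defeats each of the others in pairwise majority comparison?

Head-to-head results (7 voters total):
Umar vs Nguyen: Nguyen wins 4–3.
Umar vs Park: Park wins 4–3.
Umar vs Toma: Toma wins 5–2.
Umar vs Vance: Vance wins 4–3.
Umar vs Rao: Umar wins 5–2.
Nguyen vs Park: Park wins 5–2.
Nguyen vs Toma: Toma wins 5–2.
Nguyen vs Vance: Vance wins 4–3.
Nguyen vs Rao: Nguyen wins 5–2.
Park vs Toma: Park wins 4–3.
Park vs Vance: Vance wins 4–3.
Park vs Rao: Park wins 5–2.
Toma vs Vance: Toma wins 4–3.
Toma vs Rao: Toma wins 6–1.
Vance vs Rao: Vance wins 4–3.
No candidate beats all others: Park beats Toma beats Vance beats Park, a majority cycle.

No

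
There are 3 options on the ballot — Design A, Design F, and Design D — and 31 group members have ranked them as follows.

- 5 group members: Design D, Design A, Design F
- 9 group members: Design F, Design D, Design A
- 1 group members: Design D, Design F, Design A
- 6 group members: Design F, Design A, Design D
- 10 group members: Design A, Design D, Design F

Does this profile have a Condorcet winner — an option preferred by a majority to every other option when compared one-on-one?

Head-to-head results (31 voters total):
Design A vs Design F: Design F wins 16–15.
Design A vs Design D: Design A wins 16–15.
Design F vs Design D: Design D wins 16–15.
No candidate beats all others: Design A beats Design D beats Design F beats Design A, a majority cycle.

No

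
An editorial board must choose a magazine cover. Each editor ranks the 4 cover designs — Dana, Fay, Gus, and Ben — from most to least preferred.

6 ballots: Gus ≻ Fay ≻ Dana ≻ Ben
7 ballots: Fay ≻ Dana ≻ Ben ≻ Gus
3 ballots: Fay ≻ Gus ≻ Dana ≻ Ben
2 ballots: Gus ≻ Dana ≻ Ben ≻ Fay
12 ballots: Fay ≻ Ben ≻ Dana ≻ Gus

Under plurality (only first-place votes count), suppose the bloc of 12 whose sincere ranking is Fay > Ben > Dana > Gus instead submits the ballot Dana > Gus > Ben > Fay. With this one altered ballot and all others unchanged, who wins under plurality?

Dana

First-place totals with the altered ballot: Dana 12, Fay 10, Gus 8, Ben 0.
The switch changes the winner from Fay to Dana.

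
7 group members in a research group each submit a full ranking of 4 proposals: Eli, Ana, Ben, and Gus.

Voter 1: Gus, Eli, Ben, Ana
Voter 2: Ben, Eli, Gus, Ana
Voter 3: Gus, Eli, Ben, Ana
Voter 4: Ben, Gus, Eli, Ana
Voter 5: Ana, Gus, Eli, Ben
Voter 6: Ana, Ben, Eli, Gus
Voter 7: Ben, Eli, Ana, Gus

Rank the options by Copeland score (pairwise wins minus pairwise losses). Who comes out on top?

Pairwise results:
  Eli vs Ana: Eli wins 5–2.
  Eli vs Ben: Ben wins 4–3.
  Eli vs Gus: Gus wins 4–3.
  Ana vs Ben: Ben wins 5–2.
  Ana vs Gus: Gus wins 4–3.
  Ben vs Gus: Ben wins 4–3.
Copeland scores (wins − losses):
  Eli: 1 − 2 = -1
  Ana: 0 − 3 = -3
  Ben: 3 − 0 = 3
  Gus: 2 − 1 = 1
Ben has the best Copeland score.

Ben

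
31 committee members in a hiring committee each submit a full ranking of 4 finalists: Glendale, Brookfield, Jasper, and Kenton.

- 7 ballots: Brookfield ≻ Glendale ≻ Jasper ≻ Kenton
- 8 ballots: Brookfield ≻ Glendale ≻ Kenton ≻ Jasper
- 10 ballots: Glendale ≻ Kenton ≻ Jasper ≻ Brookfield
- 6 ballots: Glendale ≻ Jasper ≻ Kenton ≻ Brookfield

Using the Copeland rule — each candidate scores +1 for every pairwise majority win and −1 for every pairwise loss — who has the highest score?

Pairwise results:
  Glendale vs Brookfield: Glendale wins 16–15.
  Glendale vs Jasper: Glendale wins 31–0.
  Glendale vs Kenton: Glendale wins 31–0.
  Brookfield vs Jasper: Jasper wins 16–15.
  Brookfield vs Kenton: Kenton wins 16–15.
  Jasper vs Kenton: Kenton wins 18–13.
Copeland scores (wins − losses):
  Glendale: 3 − 0 = 3
  Brookfield: 0 − 3 = -3
  Jasper: 1 − 2 = -1
  Kenton: 2 − 1 = 1
Glendale has the best Copeland score.

Glendale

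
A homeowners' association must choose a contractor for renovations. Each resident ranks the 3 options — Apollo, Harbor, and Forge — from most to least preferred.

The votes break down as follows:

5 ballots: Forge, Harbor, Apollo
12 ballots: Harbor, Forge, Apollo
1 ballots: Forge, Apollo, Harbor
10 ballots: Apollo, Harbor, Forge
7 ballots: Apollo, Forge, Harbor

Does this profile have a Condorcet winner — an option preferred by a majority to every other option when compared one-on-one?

No

Head-to-head results (35 voters total):
Apollo vs Harbor: Apollo wins 18–17.
Apollo vs Forge: Forge wins 18–17.
Harbor vs Forge: Harbor wins 22–13.
No candidate beats all others: Apollo beats Harbor beats Forge beats Apollo, a majority cycle.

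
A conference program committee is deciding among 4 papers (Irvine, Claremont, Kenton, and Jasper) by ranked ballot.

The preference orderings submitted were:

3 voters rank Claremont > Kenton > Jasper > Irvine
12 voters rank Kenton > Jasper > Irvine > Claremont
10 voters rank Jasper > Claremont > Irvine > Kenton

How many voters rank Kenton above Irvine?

Ballots ranking Kenton above Irvine: 3+12 = 15.
Ballots ranking Irvine above Kenton: 10.
So 15 of 25 voters prefer Kenton to Irvine.

15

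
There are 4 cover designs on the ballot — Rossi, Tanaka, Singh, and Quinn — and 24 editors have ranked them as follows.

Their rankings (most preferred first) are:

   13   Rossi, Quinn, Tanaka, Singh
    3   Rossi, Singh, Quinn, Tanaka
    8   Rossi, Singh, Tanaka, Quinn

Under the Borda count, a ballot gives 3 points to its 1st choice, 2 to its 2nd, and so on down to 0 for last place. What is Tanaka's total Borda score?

21

Borda scores:
  Rossi: 13·3 + 3·3 + 8·3 = 72
  Tanaka: 13·1 + 3·0 + 8·1 = 21
  Singh: 13·0 + 3·2 + 8·2 = 22
  Quinn: 13·2 + 3·1 + 8·0 = 29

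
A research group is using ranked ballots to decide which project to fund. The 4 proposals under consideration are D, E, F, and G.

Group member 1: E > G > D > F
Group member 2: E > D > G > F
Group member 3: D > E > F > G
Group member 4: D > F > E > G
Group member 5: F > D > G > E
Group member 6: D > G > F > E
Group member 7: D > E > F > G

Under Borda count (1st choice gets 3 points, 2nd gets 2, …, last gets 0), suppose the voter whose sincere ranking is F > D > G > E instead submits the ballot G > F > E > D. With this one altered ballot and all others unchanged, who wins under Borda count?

D

Borda totals with the altered ballot: D 15, E 12, F 7, G 8.
The winner is unchanged: still D.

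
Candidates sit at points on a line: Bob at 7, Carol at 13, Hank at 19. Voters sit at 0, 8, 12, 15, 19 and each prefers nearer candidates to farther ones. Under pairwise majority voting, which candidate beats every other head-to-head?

With single-peaked preferences on a line, the Condorcet winner is the candidate closest to the median voter.
The median voter (position 12) is closest to Carol at 13.
Check: Carol vs Hank — voters closer to Carol: 4 of 5.

Carol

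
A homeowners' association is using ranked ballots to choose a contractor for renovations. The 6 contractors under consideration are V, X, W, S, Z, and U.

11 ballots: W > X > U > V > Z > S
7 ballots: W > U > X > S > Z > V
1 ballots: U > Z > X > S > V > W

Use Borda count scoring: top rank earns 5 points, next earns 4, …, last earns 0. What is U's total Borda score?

Borda scores:
  V: 11·2 + 7·0 + 1 = 23
  X: 11·4 + 7·3 + 3 = 68
  W: 11·5 + 7·5 + 0 = 90
  S: 11·0 + 7·2 + 2 = 16
  Z: 11·1 + 7·1 + 4 = 22
  U: 11·3 + 7·4 + 5 = 66

66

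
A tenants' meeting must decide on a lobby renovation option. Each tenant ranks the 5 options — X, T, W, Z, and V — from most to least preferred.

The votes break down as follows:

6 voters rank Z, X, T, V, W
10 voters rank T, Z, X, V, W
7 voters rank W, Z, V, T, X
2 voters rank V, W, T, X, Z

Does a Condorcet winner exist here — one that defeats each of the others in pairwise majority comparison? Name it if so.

Z

Head-to-head results (25 voters total):
X vs T: T wins 19–6.
X vs W: X wins 16–9.
X vs Z: Z wins 23–2.
X vs V: X wins 16–9.
T vs W: T wins 16–9.
T vs Z: Z wins 13–12.
T vs V: T wins 16–9.
W vs Z: Z wins 16–9.
W vs V: V wins 18–7.
Z vs V: Z wins 23–2.
Z beats each rival — X (23–2), T (13–12), W (16–9), V (23–2) — so Z is the Condorcet winner.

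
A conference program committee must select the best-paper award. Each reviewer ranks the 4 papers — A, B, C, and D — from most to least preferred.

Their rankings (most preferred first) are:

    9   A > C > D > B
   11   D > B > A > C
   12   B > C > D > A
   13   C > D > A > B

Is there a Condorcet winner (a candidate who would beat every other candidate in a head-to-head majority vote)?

Head-to-head results (45 voters total):
A vs B: B wins 23–22.
A vs C: C wins 25–20.
A vs D: D wins 36–9.
B vs C: B wins 23–22.
B vs D: D wins 33–12.
C vs D: C wins 34–11.
No candidate beats all others: B beats C beats D beats B, a majority cycle.

No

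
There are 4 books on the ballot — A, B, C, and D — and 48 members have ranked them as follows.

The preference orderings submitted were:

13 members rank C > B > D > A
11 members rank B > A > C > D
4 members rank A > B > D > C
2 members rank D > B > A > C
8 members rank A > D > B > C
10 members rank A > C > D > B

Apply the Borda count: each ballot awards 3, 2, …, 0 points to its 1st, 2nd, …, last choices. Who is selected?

A

Borda scores:
  A: 13·0 + 11·2 + 4·3 + 2·1 + 8·3 + 10·3 = 90
  B: 13·2 + 11·3 + 4·2 + 2·2 + 8·1 + 10·0 = 79
  C: 13·3 + 11·1 + 4·0 + 2·0 + 8·0 + 10·2 = 70
  D: 13·1 + 11·0 + 4·1 + 2·3 + 8·2 + 10·1 = 49
A has the highest total.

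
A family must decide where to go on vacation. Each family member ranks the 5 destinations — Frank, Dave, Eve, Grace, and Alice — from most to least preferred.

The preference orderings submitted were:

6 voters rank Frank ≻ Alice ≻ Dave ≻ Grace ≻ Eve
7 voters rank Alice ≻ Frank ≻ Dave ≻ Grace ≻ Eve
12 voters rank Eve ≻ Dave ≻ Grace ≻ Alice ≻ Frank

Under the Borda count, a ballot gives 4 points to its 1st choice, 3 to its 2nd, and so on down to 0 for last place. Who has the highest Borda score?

Dave

Borda scores:
  Frank: 6·4 + 7·3 + 12·0 = 45
  Dave: 6·2 + 7·2 + 12·3 = 62
  Eve: 6·0 + 7·0 + 12·4 = 48
  Grace: 6·1 + 7·1 + 12·2 = 37
  Alice: 6·3 + 7·4 + 12·1 = 58
Dave has the highest total.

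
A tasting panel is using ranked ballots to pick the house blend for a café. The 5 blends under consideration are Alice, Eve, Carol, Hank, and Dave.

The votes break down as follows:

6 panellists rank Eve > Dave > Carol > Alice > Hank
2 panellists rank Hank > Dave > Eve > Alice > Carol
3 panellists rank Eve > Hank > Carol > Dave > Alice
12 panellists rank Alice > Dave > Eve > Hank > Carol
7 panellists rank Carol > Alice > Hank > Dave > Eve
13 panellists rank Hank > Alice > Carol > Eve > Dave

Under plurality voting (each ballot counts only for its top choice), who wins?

Hank

First-place vote totals:
  Alice: 12
  Eve: 9
  Carol: 7
  Hank: 15
  Dave: 0
Hank has the most first-place votes.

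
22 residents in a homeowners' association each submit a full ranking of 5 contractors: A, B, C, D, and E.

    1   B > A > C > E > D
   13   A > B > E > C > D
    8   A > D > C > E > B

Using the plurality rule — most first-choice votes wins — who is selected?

A

First-place vote totals:
  A: 21
  B: 1
  C: 0
  D: 0
  E: 0
A has the most first-place votes.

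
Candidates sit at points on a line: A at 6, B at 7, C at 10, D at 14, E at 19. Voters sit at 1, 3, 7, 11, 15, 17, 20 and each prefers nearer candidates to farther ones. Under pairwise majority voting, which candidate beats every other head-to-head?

C

With single-peaked preferences on a line, the Condorcet winner is the candidate closest to the median voter.
The median voter (position 11) is closest to C at 10.
Check: C vs E — voters closer to C: 4 of 7.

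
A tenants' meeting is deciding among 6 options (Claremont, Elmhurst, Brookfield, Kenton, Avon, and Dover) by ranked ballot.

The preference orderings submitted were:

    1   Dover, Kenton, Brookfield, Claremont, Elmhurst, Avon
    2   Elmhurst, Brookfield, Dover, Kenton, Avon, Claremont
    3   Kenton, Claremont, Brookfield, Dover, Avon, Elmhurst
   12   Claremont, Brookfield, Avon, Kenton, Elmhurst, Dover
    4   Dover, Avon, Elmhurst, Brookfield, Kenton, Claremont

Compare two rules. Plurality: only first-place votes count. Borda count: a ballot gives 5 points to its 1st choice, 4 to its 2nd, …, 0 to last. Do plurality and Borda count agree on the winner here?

Plurality first-place counts: Claremont 12, Elmhurst 2, Brookfield 0, Kenton 3, Avon 0, Dover 5 → Claremont.
Borda totals: Claremont 74, Elmhurst 35, Brookfield 76, Kenton 51, Avon 57, Dover 37 → Brookfield.
The two rules disagree: plurality picks Claremont, Borda picks Brookfield.

No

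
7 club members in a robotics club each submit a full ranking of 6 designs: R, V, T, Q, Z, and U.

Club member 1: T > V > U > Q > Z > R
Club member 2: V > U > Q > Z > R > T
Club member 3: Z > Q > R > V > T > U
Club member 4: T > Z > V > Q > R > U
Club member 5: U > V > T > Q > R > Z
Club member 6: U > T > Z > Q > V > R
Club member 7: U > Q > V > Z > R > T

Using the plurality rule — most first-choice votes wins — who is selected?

First-place vote totals:
  R: 0
  V: 1
  T: 2
  Q: 0
  Z: 1
  U: 3
U has the most first-place votes.

U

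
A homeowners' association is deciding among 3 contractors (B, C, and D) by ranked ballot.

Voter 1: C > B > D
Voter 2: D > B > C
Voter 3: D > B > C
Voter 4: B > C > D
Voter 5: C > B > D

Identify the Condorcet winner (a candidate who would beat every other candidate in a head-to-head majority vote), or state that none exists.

B

Head-to-head results (5 voters total):
B vs C: B wins 3–2.
B vs D: B wins 3–2.
C vs D: C wins 3–2.
B beats each rival — C (3–2), D (3–2) — so B is the Condorcet winner.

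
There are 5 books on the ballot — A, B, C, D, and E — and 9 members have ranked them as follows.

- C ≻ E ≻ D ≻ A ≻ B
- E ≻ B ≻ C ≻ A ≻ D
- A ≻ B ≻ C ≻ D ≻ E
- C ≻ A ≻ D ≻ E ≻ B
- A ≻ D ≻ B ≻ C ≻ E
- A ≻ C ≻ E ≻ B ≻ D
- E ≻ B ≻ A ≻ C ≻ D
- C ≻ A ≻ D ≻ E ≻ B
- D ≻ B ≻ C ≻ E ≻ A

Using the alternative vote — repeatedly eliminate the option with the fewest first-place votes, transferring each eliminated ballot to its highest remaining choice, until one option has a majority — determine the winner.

Round 1: A 3, C 3, E 2, D 1, B 0. B has the fewest and is eliminated.
Round 2: A 3, C 3, E 2, D 1. D has the fewest and is eliminated.
Round 3: C 4, A 3, E 2. E has the fewest and is eliminated.
Round 4: C 5, A 4. C has a majority.

C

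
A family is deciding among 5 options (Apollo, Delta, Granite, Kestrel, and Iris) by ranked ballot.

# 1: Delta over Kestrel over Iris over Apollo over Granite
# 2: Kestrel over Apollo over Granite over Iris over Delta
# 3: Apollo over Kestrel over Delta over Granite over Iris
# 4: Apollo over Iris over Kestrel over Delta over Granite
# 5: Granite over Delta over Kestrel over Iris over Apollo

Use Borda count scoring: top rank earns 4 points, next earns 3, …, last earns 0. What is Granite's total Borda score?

Borda scores:
  Apollo: 1 + 3 + 4 + 4 + 0 = 12
  Delta: 4 + 0 + 2 + 1 + 3 = 10
  Granite: 0 + 2 + 1 + 0 + 4 = 7
  Kestrel: 3 + 4 + 3 + 2 + 2 = 14
  Iris: 2 + 1 + 0 + 3 + 1 = 7

7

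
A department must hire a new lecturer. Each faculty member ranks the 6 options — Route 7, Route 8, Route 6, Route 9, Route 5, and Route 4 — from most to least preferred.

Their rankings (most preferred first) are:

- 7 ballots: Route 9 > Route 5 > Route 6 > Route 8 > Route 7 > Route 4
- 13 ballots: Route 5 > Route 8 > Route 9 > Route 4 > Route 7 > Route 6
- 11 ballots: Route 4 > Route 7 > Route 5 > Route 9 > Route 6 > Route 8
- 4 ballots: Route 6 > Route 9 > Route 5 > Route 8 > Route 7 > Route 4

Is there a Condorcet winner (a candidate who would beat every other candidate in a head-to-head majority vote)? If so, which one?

Route 5

Head-to-head results (35 voters total):
Route 7 vs Route 8: Route 8 wins 24–11.
Route 7 vs Route 6: Route 7 wins 24–11.
Route 7 vs Route 9: Route 9 wins 24–11.
Route 7 vs Route 5: Route 5 wins 24–11.
Route 7 vs Route 4: Route 4 wins 24–11.
Route 8 vs Route 6: Route 6 wins 22–13.
Route 8 vs Route 9: Route 9 wins 22–13.
Route 8 vs Route 5: Route 5 wins 35–0.
Route 8 vs Route 4: Route 8 wins 24–11.
Route 6 vs Route 9: Route 9 wins 31–4.
Route 6 vs Route 5: Route 5 wins 31–4.
Route 6 vs Route 4: Route 4 wins 24–11.
Route 9 vs Route 5: Route 5 wins 24–11.
Route 9 vs Route 4: Route 9 wins 24–11.
Route 5 vs Route 4: Route 5 wins 24–11.
Route 5 beats each rival — Route 7 (24–11), Route 8 (35–0), Route 6 (31–4), Route 9 (24–11), Route 4 (24–11) — so Route 5 is the Condorcet winner.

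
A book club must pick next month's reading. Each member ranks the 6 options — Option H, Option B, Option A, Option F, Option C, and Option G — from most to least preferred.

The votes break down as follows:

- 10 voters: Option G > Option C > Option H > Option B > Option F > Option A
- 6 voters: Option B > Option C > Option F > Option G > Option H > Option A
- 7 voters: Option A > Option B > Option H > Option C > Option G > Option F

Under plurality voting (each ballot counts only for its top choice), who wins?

Option G

First-place vote totals:
  Option H: 0
  Option B: 6
  Option A: 7
  Option F: 0
  Option C: 0
  Option G: 10
Option G has the most first-place votes.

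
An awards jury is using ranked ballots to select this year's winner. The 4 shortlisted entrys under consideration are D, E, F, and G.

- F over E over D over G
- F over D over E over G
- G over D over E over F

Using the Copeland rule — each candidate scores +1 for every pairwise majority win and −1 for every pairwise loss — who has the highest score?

Pairwise results:
  D vs E: D wins 2–1.
  D vs F: F wins 2–1.
  D vs G: D wins 2–1.
  E vs F: F wins 2–1.
  E vs G: E wins 2–1.
  F vs G: F wins 2–1.
Copeland scores (wins − losses):
  D: 2 − 1 = 1
  E: 1 − 2 = -1
  F: 3 − 0 = 3
  G: 0 − 3 = -3
F has the best Copeland score.

F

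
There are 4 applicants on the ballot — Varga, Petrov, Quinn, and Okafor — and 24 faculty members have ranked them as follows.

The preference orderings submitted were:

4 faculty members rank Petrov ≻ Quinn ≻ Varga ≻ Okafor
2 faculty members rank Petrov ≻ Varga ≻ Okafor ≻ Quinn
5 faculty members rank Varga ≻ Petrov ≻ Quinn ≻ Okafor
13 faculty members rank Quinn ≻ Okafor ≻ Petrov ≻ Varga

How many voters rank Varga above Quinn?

7

Ballots ranking Varga above Quinn: 2+5 = 7.
Ballots ranking Quinn above Varga: 4+13 = 17.
So 7 of 24 voters prefer Varga to Quinn.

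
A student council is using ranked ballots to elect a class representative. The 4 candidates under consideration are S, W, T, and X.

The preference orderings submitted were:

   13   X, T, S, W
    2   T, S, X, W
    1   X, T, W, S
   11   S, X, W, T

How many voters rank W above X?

Ballots ranking W above X: 0.
Ballots ranking X above W: 13+2+1+11 = 27.
So 0 of 27 voters prefer W to X.

0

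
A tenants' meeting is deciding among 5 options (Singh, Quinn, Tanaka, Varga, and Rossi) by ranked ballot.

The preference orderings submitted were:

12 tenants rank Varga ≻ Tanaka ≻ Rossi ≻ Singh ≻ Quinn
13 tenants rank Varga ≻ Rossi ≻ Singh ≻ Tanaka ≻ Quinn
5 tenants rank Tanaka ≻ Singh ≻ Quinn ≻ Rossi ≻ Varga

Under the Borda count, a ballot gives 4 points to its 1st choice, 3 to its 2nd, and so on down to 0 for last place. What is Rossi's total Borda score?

Borda scores:
  Singh: 12·1 + 13·2 + 5·3 = 53
  Quinn: 12·0 + 13·0 + 5·2 = 10
  Tanaka: 12·3 + 13·1 + 5·4 = 69
  Varga: 12·4 + 13·4 + 5·0 = 100
  Rossi: 12·2 + 13·3 + 5·1 = 68

68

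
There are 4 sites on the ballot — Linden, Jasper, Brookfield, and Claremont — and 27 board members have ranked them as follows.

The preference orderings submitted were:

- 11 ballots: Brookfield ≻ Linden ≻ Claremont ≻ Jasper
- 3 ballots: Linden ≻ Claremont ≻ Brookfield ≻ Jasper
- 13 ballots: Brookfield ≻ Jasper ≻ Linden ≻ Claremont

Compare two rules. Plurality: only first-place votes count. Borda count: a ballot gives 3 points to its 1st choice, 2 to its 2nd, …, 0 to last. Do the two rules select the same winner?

Plurality first-place counts: Linden 3, Jasper 0, Brookfield 24, Claremont 0 → Brookfield.
Borda totals: Linden 44, Jasper 26, Brookfield 75, Claremont 17 → Brookfield.
The two rules agree on Brookfield.

Yes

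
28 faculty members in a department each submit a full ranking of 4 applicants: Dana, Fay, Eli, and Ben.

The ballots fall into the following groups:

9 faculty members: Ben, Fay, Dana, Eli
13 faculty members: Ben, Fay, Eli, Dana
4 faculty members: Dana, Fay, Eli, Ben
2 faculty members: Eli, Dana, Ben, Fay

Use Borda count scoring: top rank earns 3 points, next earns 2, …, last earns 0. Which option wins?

Borda scores:
  Dana: 9·1 + 13·0 + 4·3 + 2·2 = 25
  Fay: 9·2 + 13·2 + 4·2 + 2·0 = 52
  Eli: 9·0 + 13·1 + 4·1 + 2·3 = 23
  Ben: 9·3 + 13·3 + 4·0 + 2·1 = 68
Ben has the highest total.

Ben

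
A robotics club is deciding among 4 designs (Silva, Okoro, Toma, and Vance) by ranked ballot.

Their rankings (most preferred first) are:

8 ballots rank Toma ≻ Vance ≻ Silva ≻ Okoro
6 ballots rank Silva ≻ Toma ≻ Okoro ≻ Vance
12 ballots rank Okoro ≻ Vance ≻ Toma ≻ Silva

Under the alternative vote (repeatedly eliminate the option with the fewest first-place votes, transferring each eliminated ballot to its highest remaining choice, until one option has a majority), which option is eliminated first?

Vance

Round 1: Okoro 12, Toma 8, Silva 6, Vance 0. Vance has the fewest and is eliminated.
Round 2: Okoro 12, Toma 8, Silva 6. Silva has the fewest and is eliminated.
Round 3: Toma 14, Okoro 12. Toma has a majority.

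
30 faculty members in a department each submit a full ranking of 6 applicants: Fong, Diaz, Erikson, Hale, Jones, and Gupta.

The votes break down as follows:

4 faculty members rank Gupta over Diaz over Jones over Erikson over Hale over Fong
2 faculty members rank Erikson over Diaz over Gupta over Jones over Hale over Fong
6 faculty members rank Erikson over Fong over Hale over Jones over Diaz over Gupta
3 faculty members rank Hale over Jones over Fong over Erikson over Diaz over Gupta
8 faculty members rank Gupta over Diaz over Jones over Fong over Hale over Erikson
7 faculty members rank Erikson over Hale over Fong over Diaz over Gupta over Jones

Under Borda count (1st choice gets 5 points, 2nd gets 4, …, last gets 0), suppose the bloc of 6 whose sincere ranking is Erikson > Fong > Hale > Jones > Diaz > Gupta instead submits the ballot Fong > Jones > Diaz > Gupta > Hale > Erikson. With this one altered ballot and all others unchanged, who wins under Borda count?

Borda totals with the altered ballot: Fong 76, Diaz 91, Erikson 59, Hale 63, Jones 76, Gupta 85.
The switch changes the winner from Erikson to Diaz.

Diaz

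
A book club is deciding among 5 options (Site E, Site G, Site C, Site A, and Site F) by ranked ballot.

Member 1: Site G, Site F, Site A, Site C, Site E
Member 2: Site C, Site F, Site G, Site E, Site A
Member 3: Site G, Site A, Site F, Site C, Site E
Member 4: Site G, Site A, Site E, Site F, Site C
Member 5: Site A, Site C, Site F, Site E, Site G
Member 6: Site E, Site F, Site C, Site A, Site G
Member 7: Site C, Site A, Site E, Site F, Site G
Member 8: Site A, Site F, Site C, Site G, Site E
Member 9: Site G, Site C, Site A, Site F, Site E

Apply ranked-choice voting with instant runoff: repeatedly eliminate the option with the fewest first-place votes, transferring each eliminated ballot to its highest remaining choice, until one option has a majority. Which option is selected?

Site C

Round 1: Site G 4, Site C 2, Site A 2, Site E 1, Site F 0. Site F has the fewest and is eliminated.
Round 2: Site G 4, Site C 2, Site A 2, Site E 1. Site E has the fewest and is eliminated.
Round 3: Site G 4, Site C 3, Site A 2. Site A has the fewest and is eliminated.
Round 4: Site C 5, Site G 4. Site C has a majority.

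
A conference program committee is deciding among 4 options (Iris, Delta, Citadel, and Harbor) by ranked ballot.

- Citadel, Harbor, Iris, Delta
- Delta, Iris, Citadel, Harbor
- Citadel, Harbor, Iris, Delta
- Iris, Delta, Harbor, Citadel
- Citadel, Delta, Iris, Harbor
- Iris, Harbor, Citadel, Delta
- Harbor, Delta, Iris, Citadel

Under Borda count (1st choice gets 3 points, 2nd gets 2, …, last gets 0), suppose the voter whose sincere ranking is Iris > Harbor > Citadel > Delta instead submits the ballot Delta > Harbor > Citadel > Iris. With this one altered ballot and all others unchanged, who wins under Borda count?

Borda totals with the altered ballot: Iris 9, Delta 12, Citadel 11, Harbor 10.
The switch changes the winner from Iris to Delta.

Delta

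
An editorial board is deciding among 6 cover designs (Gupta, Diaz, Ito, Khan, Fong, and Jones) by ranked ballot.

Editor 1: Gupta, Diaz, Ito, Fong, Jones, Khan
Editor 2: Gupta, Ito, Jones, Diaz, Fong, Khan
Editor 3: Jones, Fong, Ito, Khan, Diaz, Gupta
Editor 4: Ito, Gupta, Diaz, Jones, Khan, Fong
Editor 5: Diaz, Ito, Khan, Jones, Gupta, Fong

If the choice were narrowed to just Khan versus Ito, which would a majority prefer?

Ballots ranking Khan above Ito: 0.
Ballots ranking Ito above Khan: 5.
Ito wins the head-to-head, 5–0.

Ito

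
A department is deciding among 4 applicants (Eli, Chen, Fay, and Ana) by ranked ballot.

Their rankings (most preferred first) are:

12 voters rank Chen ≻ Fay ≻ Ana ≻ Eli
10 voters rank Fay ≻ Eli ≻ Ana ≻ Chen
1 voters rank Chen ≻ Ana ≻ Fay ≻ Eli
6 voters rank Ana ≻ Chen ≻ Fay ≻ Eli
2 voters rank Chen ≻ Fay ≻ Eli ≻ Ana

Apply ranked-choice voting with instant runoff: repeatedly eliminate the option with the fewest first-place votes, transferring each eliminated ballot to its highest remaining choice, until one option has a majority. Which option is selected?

Chen

Round 1: Chen 15, Fay 10, Ana 6, Eli 0. Eli has the fewest and is eliminated.
Round 2: Chen 15, Fay 10, Ana 6. Ana has the fewest and is eliminated.
Round 3: Chen 21, Fay 10. Chen has a majority.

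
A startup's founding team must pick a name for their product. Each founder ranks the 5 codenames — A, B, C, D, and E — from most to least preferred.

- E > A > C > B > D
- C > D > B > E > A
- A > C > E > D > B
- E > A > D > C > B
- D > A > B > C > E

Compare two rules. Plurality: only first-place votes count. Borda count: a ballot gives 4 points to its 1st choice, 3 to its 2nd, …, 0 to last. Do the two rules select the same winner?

Plurality first-place counts: A 1, B 0, C 1, D 1, E 2 → E.
Borda totals: A 13, B 5, C 11, D 10, E 11 → A.
The two rules disagree: plurality picks E, Borda picks A.

No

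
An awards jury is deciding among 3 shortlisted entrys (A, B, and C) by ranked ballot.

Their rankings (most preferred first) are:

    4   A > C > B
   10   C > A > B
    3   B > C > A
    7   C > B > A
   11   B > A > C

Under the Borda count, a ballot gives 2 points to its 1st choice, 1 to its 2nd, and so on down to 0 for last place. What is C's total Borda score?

Borda scores:
  A: 4·2 + 10·1 + 3·0 + 7·0 + 11·1 = 29
  B: 4·0 + 10·0 + 3·2 + 7·1 + 11·2 = 35
  C: 4·1 + 10·2 + 3·1 + 7·2 + 11·0 = 41

41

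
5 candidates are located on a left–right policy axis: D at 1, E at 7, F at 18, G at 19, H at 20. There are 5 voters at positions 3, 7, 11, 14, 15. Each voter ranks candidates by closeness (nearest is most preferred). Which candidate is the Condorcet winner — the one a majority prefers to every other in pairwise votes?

With single-peaked preferences on a line, the Condorcet winner is the candidate closest to the median voter.
The median voter (position 11) is closest to E at 7.
Check: E vs H — voters closer to E: 3 of 5.

E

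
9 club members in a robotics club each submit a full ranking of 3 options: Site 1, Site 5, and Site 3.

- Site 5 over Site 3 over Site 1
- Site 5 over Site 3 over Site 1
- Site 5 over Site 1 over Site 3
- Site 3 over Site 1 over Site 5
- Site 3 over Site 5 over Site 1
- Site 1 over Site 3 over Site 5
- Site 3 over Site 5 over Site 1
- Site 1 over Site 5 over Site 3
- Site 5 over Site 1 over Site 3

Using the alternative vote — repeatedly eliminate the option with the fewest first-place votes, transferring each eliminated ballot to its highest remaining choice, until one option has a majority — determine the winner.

Site 5

Round 1: Site 5 4, Site 3 3, Site 1 2. Site 1 has the fewest and is eliminated.
Round 2: Site 5 5, Site 3 4. Site 5 has a majority.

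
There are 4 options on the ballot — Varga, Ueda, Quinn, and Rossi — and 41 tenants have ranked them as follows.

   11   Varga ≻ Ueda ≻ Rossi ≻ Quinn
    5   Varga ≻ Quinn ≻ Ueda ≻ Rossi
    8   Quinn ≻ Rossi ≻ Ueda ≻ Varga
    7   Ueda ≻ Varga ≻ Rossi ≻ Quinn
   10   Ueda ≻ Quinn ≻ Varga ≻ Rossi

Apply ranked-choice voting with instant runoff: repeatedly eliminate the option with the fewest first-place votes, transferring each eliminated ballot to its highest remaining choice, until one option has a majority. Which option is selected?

Round 1: Ueda 17, Varga 16, Quinn 8, Rossi 0. Rossi has the fewest and is eliminated.
Round 2: Ueda 17, Varga 16, Quinn 8. Quinn has the fewest and is eliminated.
Round 3: Ueda 25, Varga 16. Ueda has a majority.

Ueda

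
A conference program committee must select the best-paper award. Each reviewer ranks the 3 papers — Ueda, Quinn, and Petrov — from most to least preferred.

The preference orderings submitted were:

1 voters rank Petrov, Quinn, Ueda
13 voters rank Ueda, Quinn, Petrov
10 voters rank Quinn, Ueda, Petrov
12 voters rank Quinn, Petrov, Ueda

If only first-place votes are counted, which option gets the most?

Quinn

First-place vote totals:
  Ueda: 13
  Quinn: 22
  Petrov: 1
Quinn has the most first-place votes.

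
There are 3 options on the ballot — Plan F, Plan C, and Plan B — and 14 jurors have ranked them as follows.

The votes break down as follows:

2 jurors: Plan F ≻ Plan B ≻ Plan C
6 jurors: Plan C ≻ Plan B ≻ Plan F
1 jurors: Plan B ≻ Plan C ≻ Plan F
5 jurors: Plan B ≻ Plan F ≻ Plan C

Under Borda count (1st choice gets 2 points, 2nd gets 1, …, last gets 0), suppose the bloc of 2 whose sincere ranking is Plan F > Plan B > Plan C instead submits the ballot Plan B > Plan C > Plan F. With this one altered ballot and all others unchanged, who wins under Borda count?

Borda totals with the altered ballot: Plan F 5, Plan C 15, Plan B 22.
The winner is unchanged: still Plan B.

Plan B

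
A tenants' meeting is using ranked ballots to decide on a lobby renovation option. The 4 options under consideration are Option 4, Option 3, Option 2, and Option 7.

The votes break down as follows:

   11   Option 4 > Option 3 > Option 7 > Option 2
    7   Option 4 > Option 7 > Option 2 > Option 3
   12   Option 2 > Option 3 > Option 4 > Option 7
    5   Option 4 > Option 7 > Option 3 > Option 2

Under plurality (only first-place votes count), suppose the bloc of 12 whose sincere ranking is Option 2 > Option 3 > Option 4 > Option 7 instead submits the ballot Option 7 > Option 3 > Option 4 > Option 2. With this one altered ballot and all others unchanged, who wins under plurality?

Option 4

First-place totals with the altered ballot: Option 4 23, Option 3 0, Option 2 0, Option 7 12.
The winner is unchanged: still Option 4.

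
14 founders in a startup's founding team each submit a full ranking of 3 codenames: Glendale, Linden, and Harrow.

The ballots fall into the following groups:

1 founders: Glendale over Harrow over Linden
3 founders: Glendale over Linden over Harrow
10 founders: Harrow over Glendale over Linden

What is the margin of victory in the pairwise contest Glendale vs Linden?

Ballots ranking Glendale above Linden: 1+3+10 = 14.
Ballots ranking Linden above Glendale: 0.
Glendale wins 14–0, a margin of 14.

14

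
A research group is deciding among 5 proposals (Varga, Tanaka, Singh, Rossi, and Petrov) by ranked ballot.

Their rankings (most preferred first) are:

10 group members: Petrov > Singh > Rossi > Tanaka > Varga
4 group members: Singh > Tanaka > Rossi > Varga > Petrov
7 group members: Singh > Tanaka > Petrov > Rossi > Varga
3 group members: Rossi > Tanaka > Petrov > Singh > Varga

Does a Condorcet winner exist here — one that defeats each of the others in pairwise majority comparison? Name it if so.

Head-to-head results (24 voters total):
Varga vs Tanaka: Tanaka wins 24–0.
Varga vs Singh: Singh wins 24–0.
Varga vs Rossi: Rossi wins 24–0.
Varga vs Petrov: Petrov wins 20–4.
Tanaka vs Singh: Singh wins 21–3.
Tanaka vs Rossi: Rossi wins 13–11.
Tanaka vs Petrov: Tanaka wins 14–10.
Singh vs Rossi: Singh wins 21–3.
Singh vs Petrov: Petrov wins 13–11.
Rossi vs Petrov: Petrov wins 17–7.
No candidate beats all others: Tanaka beats Petrov beats Singh beats Tanaka, a majority cycle.

There is no Condorcet winner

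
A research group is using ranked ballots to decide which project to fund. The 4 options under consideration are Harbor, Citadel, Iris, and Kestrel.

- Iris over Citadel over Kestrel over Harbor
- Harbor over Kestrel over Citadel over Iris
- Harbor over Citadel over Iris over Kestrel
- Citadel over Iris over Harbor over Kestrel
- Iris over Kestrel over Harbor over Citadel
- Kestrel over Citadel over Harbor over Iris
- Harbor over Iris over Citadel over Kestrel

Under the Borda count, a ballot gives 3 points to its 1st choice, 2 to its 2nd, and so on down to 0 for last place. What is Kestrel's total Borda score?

8

Borda scores:
  Harbor: 0 + 3 + 3 + 1 + 1 + 1 + 3 = 12
  Citadel: 2 + 1 + 2 + 3 + 0 + 2 + 1 = 11
  Iris: 3 + 0 + 1 + 2 + 3 + 0 + 2 = 11
  Kestrel: 1 + 2 + 0 + 0 + 2 + 3 + 0 = 8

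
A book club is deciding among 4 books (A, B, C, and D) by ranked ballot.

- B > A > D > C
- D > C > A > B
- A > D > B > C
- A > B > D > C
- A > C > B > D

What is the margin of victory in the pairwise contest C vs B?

Ballots ranking C above B: 2.
Ballots ranking B above C: 3.
B wins 3–2, a margin of 1.

1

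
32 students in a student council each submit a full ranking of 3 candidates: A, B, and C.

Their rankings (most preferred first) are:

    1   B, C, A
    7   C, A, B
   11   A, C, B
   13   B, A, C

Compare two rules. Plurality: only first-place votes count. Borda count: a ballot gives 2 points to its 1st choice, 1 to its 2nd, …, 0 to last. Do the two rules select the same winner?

Plurality first-place counts: A 11, B 14, C 7 → B.
Borda totals: A 42, B 28, C 26 → A.
The two rules disagree: plurality picks B, Borda picks A.

No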